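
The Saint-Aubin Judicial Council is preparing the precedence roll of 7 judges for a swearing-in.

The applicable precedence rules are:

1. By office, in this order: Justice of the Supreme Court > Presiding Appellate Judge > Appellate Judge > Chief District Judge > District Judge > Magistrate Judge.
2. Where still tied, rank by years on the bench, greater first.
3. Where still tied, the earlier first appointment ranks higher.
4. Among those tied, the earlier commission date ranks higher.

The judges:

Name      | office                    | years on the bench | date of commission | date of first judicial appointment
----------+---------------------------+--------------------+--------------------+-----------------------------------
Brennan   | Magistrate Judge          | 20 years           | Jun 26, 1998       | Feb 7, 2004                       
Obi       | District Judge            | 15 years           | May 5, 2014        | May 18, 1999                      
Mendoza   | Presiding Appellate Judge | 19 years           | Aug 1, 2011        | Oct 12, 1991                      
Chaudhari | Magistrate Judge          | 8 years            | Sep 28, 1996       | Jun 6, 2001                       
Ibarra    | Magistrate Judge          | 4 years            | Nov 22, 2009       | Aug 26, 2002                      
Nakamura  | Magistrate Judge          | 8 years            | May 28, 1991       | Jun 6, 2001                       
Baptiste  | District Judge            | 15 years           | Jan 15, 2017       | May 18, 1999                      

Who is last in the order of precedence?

Ibarra

By office: Mendoza (Presiding Appellate Judge); then Obi and Baptiste (District Judge); then Brennan, Nakamura, Chaudhari and Ibarra (Magistrate Judge).
Obi and Baptiste both have years on the bench 15 years, so the next rule applies.
Obi and Baptiste both have date of first judicial appointment May 18, 1999, so the next rule applies.
Among Obi and Baptiste, by date of commission (earlier first): Obi (May 5, 2014) before Baptiste (Jan 15, 2017).
Among Brennan, Nakamura, Chaudhari and Ibarra, by years on the bench (higher first): Brennan (20 years) before Nakamura and Chaudhari (8 years) before Ibarra (4 years).
Nakamura and Chaudhari both have date of first judicial appointment Jun 6, 2001, so the next rule applies.
Among Nakamura and Chaudhari, by date of commission (earlier first): Nakamura (May 28, 1991) before Chaudhari (Sep 28, 1996).
Order: Mendoza, Obi, Baptiste, Brennan, Nakamura, Chaudhari, Ibarra.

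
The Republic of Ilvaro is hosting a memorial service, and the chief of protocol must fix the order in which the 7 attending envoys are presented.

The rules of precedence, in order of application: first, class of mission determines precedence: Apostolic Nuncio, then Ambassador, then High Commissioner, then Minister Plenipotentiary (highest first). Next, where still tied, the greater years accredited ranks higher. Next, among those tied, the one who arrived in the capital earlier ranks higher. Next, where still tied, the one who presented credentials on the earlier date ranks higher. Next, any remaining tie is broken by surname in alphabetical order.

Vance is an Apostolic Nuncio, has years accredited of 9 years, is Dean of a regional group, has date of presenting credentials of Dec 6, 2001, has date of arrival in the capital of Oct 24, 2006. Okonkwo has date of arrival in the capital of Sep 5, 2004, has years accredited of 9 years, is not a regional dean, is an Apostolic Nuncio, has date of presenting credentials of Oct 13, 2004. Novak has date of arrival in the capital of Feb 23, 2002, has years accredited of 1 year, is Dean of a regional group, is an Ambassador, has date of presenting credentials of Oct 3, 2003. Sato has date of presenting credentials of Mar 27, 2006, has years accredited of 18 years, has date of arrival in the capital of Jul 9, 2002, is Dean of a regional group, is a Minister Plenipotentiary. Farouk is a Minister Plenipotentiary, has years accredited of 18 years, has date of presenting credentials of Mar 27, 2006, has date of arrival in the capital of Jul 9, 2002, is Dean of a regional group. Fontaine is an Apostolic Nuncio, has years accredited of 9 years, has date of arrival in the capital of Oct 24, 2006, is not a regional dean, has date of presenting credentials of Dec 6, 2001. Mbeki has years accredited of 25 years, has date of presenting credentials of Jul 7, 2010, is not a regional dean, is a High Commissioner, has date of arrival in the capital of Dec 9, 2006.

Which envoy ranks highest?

Okonkwo

By class of mission: Okonkwo, Fontaine and Vance (Apostolic Nuncio); then Novak (Ambassador); then Mbeki (High Commissioner); then Farouk and Sato (Minister Plenipotentiary).
Okonkwo, Fontaine and Vance all have years accredited 9 years, so the next rule applies.
Among Okonkwo, Fontaine and Vance, by date of arrival in the capital (earlier first): Okonkwo (Sep 5, 2004) before Fontaine and Vance (Oct 24, 2006).
Fontaine and Vance both have date of presenting credentials Dec 6, 2001, so the next rule applies.
Among Fontaine and Vance, alphabetically by surname: Fontaine before Vance.
Farouk and Sato both have years accredited 18 years, so the next rule applies.
Farouk and Sato both have date of arrival in the capital Jul 9, 2002, so the next rule applies.
Farouk and Sato both have date of presenting credentials Mar 27, 2006, so the next rule applies.
Among Farouk and Sato, alphabetically by surname: Farouk before Sato.
Order: Okonkwo, Fontaine, Vance, Novak, Mbeki, Farouk, Sato.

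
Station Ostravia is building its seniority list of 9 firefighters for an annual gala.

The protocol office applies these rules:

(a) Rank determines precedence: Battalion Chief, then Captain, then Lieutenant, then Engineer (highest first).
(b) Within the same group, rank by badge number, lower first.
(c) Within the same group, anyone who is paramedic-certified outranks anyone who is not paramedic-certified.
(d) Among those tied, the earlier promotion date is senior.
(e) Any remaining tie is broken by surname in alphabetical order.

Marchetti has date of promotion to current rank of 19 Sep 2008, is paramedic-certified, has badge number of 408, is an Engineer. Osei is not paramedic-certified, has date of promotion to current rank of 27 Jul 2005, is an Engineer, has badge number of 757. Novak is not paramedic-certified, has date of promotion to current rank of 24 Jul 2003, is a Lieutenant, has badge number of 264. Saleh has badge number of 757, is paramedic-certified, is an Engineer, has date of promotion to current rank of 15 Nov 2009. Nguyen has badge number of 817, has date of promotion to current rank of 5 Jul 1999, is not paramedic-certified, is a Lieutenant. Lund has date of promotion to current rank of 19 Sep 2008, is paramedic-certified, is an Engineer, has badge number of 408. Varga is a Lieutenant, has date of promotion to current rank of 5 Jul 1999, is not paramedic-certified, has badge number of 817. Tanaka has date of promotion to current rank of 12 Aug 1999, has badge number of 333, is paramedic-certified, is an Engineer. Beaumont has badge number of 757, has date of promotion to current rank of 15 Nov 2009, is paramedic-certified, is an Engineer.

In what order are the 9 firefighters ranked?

Novak, Nguyen, Varga, Tanaka, Lund, Marchetti, Beaumont, Saleh, Osei

By rank: Novak, Nguyen and Varga (Lieutenant); then Tanaka, Lund, Marchetti, Beaumont, Saleh and Osei (Engineer).
Among Novak, Nguyen and Varga, by badge number (lower first): Novak (264) before Nguyen and Varga (817).
Nguyen and Varga are each not paramedic-certified, so the next rule applies.
Nguyen and Varga both have date of promotion to current rank 5 Jul 1999, so the next rule applies.
Among Nguyen and Varga, alphabetically by surname: Nguyen before Varga.
Among Tanaka, Lund, Marchetti, Beaumont, Saleh and Osei, by badge number (lower first): Tanaka (333) before Lund and Marchetti (408) before Beaumont, Saleh and Osei (757).
Lund and Marchetti are each paramedic-certified, so the next rule applies.
Lund and Marchetti both have date of promotion to current rank 19 Sep 2008, so the next rule applies.
Among Lund and Marchetti, alphabetically by surname: Lund before Marchetti.
Among Beaumont, Saleh and Osei, paramedic-certified before not paramedic-certified: Beaumont and Saleh (paramedic-certified) before Osei (not paramedic-certified).
Beaumont and Saleh both have date of promotion to current rank 15 Nov 2009, so the next rule applies.
Among Beaumont and Saleh, alphabetically by surname: Beaumont before Saleh.
Full order: Novak, Nguyen, Varga, Tanaka, Lund, Marchetti, Beaumont, Saleh, Osei.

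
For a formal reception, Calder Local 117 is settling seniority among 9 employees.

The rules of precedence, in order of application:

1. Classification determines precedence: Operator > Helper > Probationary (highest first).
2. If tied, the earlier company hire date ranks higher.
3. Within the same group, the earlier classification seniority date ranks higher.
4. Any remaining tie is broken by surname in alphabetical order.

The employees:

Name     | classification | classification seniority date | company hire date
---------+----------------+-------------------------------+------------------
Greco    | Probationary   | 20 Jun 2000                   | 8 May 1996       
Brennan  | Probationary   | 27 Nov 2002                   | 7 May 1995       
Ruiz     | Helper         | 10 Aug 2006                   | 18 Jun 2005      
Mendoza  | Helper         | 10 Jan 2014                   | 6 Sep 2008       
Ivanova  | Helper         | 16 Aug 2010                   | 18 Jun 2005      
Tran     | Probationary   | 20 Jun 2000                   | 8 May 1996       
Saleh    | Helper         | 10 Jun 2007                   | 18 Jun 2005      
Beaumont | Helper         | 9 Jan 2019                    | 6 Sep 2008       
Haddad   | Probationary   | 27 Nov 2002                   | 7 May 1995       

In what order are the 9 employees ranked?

By classification: Ruiz, Saleh, Ivanova, Mendoza and Beaumont (Helper); then Brennan, Haddad, Greco and Tran (Probationary).
Among Ruiz, Saleh, Ivanova, Mendoza and Beaumont, by company hire date (earlier first): Ruiz, Saleh and Ivanova (18 Jun 2005) before Mendoza and Beaumont (6 Sep 2008).
Among Ruiz, Saleh and Ivanova, by classification seniority date (earlier first): Ruiz (10 Aug 2006) before Saleh (10 Jun 2007) before Ivanova (16 Aug 2010).
Among Mendoza and Beaumont, by classification seniority date (earlier first): Mendoza (10 Jan 2014) before Beaumont (9 Jan 2019).
Among Brennan, Haddad, Greco and Tran, by company hire date (earlier first): Brennan and Haddad (7 May 1995) before Greco and Tran (8 May 1996).
Brennan and Haddad both have classification seniority date 27 Nov 2002, so the next rule applies.
Among Brennan and Haddad, alphabetically by surname: Brennan before Haddad.
Greco and Tran both have classification seniority date 20 Jun 2000, so the next rule applies.
Among Greco and Tran, alphabetically by surname: Greco before Tran.
Full order: Ruiz, Saleh, Ivanova, Mendoza, Beaumont, Brennan, Haddad, Greco, Tran.

Ruiz, Saleh, Ivanova, Mendoza, Beaumont, Brennan, Haddad, Greco, Tran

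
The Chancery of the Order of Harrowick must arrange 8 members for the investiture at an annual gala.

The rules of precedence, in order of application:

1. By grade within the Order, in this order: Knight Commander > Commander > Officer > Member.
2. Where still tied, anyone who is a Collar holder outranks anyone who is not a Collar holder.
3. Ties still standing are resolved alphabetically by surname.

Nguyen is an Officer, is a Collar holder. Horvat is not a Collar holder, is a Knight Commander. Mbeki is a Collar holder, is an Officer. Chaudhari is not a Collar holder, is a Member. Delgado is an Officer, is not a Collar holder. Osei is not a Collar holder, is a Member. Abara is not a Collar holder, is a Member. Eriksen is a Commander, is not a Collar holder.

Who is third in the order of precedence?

Mbeki

By grade within the Order: Horvat (Knight Commander); then Eriksen (Commander); then Mbeki, Nguyen and Delgado (Officer); then Abara, Chaudhari and Osei (Member).
Among Mbeki, Nguyen and Delgado, a Collar holder before not a Collar holder: Mbeki and Nguyen (a Collar holder) before Delgado (not a Collar holder).
Among Mbeki and Nguyen, alphabetically by surname: Mbeki before Nguyen.
Abara, Chaudhari and Osei are each not a Collar holder, so the next rule applies.
Among Abara, Chaudhari and Osei, alphabetically by surname: Abara before Chaudhari before Osei.
Order: Horvat, Eriksen, Mbeki, Nguyen, Delgado, Abara, Chaudhari, Osei.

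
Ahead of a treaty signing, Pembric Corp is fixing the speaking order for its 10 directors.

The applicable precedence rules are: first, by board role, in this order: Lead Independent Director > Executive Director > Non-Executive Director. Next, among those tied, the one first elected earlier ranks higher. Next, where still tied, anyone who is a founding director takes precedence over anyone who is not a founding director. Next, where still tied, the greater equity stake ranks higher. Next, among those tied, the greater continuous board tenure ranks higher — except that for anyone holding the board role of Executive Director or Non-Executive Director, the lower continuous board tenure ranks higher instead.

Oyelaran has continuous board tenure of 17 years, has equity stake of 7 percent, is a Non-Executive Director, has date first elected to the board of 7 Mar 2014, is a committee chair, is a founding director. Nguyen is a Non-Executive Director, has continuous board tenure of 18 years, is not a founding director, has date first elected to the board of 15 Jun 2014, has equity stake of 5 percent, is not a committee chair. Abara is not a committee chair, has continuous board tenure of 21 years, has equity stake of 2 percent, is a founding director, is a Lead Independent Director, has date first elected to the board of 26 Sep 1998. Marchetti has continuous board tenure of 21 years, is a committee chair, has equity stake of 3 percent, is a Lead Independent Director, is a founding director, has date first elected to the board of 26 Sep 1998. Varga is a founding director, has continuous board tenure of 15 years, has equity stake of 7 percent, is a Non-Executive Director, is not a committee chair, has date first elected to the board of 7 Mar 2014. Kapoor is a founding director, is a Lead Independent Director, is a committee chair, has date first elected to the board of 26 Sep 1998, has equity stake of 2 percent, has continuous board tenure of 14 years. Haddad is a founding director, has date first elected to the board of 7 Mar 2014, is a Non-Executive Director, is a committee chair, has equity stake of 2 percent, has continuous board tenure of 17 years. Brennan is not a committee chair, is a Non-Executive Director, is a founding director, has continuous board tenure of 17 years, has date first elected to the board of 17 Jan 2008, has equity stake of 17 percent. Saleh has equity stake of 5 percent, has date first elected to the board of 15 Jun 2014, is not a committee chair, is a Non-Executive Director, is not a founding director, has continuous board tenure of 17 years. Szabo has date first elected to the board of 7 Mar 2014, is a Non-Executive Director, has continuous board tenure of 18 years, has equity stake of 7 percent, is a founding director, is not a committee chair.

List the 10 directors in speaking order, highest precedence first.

By board role: Marchetti, Abara and Kapoor (Lead Independent Director); then Brennan, Varga, Oyelaran, Szabo, Haddad, Saleh and Nguyen (Non-Executive Director).
Marchetti, Abara and Kapoor all have date first elected to the board 26 Sep 1998, so the next rule applies.
Marchetti, Abara and Kapoor are each a founding director, so the next rule applies.
Among Marchetti, Abara and Kapoor, by equity stake (higher first): Marchetti (3 percent) before Abara and Kapoor (2 percent).
Among Abara and Kapoor, by continuous board tenure (higher first): Abara (21 years) before Kapoor (14 years).
Among Brennan, Varga, Oyelaran, Szabo, Haddad, Saleh and Nguyen, by date first elected to the board (earlier first): Brennan (17 Jan 2008) before Varga, Oyelaran, Szabo and Haddad (7 Mar 2014) before Saleh and Nguyen (15 Jun 2014).
Varga, Oyelaran, Szabo and Haddad are each a founding director, so the next rule applies.
Among Varga, Oyelaran, Szabo and Haddad, by equity stake (higher first): Varga, Oyelaran and Szabo (7 percent) before Haddad (2 percent).
Among Varga, Oyelaran and Szabo, by continuous board tenure (lower first) (reversed rule for this group): Varga (15 years) before Oyelaran (17 years) before Szabo (18 years).
Saleh and Nguyen are each not a founding director, so the next rule applies.
Saleh and Nguyen both have equity stake 5 percent, so the next rule applies.
Among Saleh and Nguyen, by continuous board tenure (lower first) (reversed rule for this group): Saleh (17 years) before Nguyen (18 years).
Full order: Marchetti, Abara, Kapoor, Brennan, Varga, Oyelaran, Szabo, Haddad, Saleh, Nguyen.

Marchetti, Abara, Kapoor, Brennan, Varga, Oyelaran, Szabo, Haddad, Saleh, Nguyen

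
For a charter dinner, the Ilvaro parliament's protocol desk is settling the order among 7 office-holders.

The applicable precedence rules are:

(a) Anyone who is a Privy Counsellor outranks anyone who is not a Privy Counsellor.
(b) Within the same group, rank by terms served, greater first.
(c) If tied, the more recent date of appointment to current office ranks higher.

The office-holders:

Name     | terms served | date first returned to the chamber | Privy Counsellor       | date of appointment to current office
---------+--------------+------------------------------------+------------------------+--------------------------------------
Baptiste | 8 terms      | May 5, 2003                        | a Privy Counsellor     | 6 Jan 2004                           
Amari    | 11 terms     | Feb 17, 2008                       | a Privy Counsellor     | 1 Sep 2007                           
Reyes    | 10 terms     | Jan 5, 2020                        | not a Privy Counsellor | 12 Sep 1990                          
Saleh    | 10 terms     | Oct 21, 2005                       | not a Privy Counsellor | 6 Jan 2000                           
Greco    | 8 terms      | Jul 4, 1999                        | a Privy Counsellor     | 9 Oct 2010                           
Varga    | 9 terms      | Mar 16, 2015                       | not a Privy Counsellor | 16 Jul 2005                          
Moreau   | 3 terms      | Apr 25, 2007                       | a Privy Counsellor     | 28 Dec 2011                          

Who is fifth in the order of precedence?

By the first rule: Amari, Greco, Baptiste and Moreau (each a Privy Counsellor); then Saleh, Reyes and Varga (each not a Privy Counsellor).
Among Amari, Greco, Baptiste and Moreau, by terms served (higher first): Amari (11 terms) before Greco and Baptiste (8 terms) before Moreau (3 terms).
Among Greco and Baptiste, by date of appointment to current office (later first): Greco (9 Oct 2010) before Baptiste (6 Jan 2004).
Among Saleh, Reyes and Varga, by terms served (higher first): Saleh and Reyes (10 terms) before Varga (9 terms).
Among Saleh and Reyes, by date of appointment to current office (later first): Saleh (6 Jan 2000) before Reyes (12 Sep 1990).
Order: Amari, Greco, Baptiste, Moreau, Saleh, Reyes, Varga.

Saleh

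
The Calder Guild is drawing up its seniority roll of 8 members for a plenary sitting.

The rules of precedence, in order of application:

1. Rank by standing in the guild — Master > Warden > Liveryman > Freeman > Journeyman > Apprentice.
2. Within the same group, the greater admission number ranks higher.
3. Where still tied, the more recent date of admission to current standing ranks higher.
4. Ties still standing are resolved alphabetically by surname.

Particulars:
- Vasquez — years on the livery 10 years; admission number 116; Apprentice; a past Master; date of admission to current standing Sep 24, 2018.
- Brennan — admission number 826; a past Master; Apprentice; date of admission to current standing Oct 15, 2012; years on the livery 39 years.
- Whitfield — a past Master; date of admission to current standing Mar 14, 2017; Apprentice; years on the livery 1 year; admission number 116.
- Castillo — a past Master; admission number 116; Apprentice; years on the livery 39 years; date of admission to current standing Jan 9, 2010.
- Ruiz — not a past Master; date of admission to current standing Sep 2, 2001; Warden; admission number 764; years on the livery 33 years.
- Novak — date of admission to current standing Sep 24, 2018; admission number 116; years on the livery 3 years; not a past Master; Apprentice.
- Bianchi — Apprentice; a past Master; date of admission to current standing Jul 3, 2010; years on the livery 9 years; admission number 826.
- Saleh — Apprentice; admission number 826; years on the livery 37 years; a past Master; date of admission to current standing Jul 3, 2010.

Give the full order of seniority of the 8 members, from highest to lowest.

By standing in the guild: Ruiz (Warden); then Brennan, Bianchi, Saleh, Novak, Vasquez, Whitfield and Castillo (Apprentice).
Among Brennan, Bianchi, Saleh, Novak, Vasquez, Whitfield and Castillo, by admission number (higher first): Brennan, Bianchi and Saleh (826) before Novak, Vasquez, Whitfield and Castillo (116).
Among Brennan, Bianchi and Saleh, by date of admission to current standing (later first): Brennan (Oct 15, 2012) before Bianchi and Saleh (Jul 3, 2010).
Among Bianchi and Saleh, alphabetically by surname: Bianchi before Saleh.
Among Novak, Vasquez, Whitfield and Castillo, by date of admission to current standing (later first): Novak and Vasquez (Sep 24, 2018) before Whitfield (Mar 14, 2017) before Castillo (Jan 9, 2010).
Among Novak and Vasquez, alphabetically by surname: Novak before Vasquez.
Full order: Ruiz, Brennan, Bianchi, Saleh, Novak, Vasquez, Whitfield, Castillo.

Ruiz, Brennan, Bianchi, Saleh, Novak, Vasquez, Whitfield, Castillo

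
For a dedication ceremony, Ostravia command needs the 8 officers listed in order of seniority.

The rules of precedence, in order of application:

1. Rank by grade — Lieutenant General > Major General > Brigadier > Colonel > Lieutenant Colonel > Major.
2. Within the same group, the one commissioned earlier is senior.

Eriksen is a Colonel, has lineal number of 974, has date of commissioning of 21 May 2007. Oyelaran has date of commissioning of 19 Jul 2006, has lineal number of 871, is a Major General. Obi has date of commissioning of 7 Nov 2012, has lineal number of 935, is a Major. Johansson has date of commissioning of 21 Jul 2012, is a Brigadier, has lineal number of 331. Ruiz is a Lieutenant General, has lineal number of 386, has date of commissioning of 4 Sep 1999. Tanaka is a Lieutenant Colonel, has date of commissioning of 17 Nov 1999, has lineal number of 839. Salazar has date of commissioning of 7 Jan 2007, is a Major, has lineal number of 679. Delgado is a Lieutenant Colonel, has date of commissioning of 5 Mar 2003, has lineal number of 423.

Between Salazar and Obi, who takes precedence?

Salazar

By grade: Ruiz (Lieutenant General); then Oyelaran (Major General); then Johansson (Brigadier); then Eriksen (Colonel); then Tanaka and Delgado (Lieutenant Colonel); then Salazar and Obi (Major).
Among Tanaka and Delgado, by date of commissioning (earlier first): Tanaka (17 Nov 1999) before Delgado (5 Mar 2003).
Among Salazar and Obi, by date of commissioning (earlier first): Salazar (7 Jan 2007) before Obi (7 Nov 2012).
So Salazar takes precedence.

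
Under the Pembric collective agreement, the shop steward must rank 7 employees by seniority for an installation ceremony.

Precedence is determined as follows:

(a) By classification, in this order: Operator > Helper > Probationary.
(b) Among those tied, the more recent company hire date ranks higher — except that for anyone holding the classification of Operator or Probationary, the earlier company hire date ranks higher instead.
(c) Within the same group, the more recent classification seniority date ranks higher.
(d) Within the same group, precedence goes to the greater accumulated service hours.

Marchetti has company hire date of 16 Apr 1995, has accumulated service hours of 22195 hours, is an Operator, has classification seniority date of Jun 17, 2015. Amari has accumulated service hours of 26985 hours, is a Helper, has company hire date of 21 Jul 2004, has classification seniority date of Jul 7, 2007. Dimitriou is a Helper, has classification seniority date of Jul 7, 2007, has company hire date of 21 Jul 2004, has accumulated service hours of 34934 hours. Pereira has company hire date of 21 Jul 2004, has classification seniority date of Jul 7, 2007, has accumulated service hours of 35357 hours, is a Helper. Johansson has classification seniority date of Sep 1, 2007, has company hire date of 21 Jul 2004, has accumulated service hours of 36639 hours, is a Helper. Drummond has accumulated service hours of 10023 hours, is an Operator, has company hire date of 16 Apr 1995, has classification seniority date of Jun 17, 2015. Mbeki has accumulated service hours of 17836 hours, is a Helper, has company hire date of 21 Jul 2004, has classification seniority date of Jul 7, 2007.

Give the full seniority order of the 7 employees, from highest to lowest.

By classification: Marchetti and Drummond (Operator); then Johansson, Pereira, Dimitriou, Amari and Mbeki (Helper).
Marchetti and Drummond both have company hire date 16 Apr 1995, so the next rule applies.
Marchetti and Drummond both have classification seniority date Jun 17, 2015, so the next rule applies.
Among Marchetti and Drummond, by accumulated service hours (higher first): Marchetti (22195 hours) before Drummond (10023 hours).
Johansson, Pereira, Dimitriou, Amari and Mbeki all have company hire date 21 Jul 2004, so the next rule applies.
Among Johansson, Pereira, Dimitriou, Amari and Mbeki, by classification seniority date (later first): Johansson (Sep 1, 2007) before Pereira, Dimitriou, Amari and Mbeki (Jul 7, 2007).
Among Pereira, Dimitriou, Amari and Mbeki, by accumulated service hours (higher first): Pereira (35357 hours) before Dimitriou (34934 hours) before Amari (26985 hours) before Mbeki (17836 hours).
Full order: Marchetti, Drummond, Johansson, Pereira, Dimitriou, Amari, Mbeki.

Marchetti, Drummond, Johansson, Pereira, Dimitriou, Amari, Mbeki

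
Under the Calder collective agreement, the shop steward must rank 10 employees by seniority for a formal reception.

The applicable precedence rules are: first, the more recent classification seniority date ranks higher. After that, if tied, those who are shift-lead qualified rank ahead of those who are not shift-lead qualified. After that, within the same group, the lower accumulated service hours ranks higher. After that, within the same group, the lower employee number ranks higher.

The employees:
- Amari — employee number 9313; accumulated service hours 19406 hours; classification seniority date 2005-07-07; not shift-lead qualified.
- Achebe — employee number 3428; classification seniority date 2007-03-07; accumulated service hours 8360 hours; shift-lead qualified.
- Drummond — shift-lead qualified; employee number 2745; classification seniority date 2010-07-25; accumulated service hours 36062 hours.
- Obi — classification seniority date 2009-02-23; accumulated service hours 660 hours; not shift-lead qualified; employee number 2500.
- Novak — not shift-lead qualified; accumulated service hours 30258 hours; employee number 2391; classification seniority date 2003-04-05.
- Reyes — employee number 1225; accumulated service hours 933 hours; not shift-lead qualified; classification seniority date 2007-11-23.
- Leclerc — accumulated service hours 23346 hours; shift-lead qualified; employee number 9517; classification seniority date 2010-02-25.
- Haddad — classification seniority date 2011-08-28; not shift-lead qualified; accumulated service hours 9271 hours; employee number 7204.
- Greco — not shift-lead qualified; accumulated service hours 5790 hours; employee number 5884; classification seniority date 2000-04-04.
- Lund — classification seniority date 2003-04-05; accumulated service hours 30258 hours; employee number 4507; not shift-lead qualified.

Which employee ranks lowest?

By classification seniority date (later first): Haddad (2011-08-28); then Drummond (2010-07-25); then Leclerc (2010-02-25); then Obi (2009-02-23); then Reyes (2007-11-23); then Achebe (2007-03-07); then Amari (2005-07-07); then Novak and Lund (both 2003-04-05); then Greco (2000-04-04).
Novak and Lund are each not shift-lead qualified, so the next rule applies.
Novak and Lund both have accumulated service hours 30258 hours, so the next rule applies.
Among Novak and Lund, by employee number (lower first): Novak (2391) before Lund (4507).
Order: Haddad, Drummond, Leclerc, Obi, Reyes, Achebe, Amari, Novak, Lund, Greco.

Greco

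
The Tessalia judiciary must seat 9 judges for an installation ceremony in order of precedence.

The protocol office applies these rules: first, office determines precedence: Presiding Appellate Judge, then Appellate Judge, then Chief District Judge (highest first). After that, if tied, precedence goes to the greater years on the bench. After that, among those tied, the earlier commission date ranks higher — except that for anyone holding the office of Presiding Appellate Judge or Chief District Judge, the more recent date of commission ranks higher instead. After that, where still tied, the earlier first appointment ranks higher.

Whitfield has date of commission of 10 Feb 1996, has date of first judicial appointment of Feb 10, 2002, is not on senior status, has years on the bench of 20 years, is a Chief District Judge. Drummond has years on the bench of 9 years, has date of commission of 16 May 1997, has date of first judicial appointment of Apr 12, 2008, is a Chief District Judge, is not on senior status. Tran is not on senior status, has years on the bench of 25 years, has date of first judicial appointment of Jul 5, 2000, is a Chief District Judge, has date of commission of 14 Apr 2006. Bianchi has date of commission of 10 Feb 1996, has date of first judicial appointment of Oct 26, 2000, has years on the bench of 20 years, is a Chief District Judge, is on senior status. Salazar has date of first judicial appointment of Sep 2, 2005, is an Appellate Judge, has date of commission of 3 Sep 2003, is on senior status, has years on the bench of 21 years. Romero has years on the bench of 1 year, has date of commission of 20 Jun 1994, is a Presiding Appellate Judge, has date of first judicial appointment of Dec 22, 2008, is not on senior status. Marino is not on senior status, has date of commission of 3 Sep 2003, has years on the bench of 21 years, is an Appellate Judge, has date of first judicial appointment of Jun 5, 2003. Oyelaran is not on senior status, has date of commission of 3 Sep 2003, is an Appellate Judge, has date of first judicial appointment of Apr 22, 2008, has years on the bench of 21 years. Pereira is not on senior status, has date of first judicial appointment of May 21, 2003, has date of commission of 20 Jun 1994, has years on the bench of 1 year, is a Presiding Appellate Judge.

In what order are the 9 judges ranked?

Pereira, Romero, Marino, Salazar, Oyelaran, Tran, Bianchi, Whitfield, Drummond

By office: Pereira and Romero (Presiding Appellate Judge); then Marino, Salazar and Oyelaran (Appellate Judge); then Tran, Bianchi, Whitfield and Drummond (Chief District Judge).
Pereira and Romero both have years on the bench 1 year, so the next rule applies.
Pereira and Romero both have date of commission 20 Jun 1994, so the next rule applies.
Among Pereira and Romero, by date of first judicial appointment (earlier first): Pereira (May 21, 2003) before Romero (Dec 22, 2008).
Marino, Salazar and Oyelaran all have years on the bench 21 years, so the next rule applies.
Marino, Salazar and Oyelaran all have date of commission 3 Sep 2003, so the next rule applies.
Among Marino, Salazar and Oyelaran, by date of first judicial appointment (earlier first): Marino (Jun 5, 2003) before Salazar (Sep 2, 2005) before Oyelaran (Apr 22, 2008).
Among Tran, Bianchi, Whitfield and Drummond, by years on the bench (higher first): Tran (25 years) before Bianchi and Whitfield (20 years) before Drummond (9 years).
Bianchi and Whitfield both have date of commission 10 Feb 1996, so the next rule applies.
Among Bianchi and Whitfield, by date of first judicial appointment (earlier first): Bianchi (Oct 26, 2000) before Whitfield (Feb 10, 2002).
Full order: Pereira, Romero, Marino, Salazar, Oyelaran, Tran, Bianchi, Whitfield, Drummond.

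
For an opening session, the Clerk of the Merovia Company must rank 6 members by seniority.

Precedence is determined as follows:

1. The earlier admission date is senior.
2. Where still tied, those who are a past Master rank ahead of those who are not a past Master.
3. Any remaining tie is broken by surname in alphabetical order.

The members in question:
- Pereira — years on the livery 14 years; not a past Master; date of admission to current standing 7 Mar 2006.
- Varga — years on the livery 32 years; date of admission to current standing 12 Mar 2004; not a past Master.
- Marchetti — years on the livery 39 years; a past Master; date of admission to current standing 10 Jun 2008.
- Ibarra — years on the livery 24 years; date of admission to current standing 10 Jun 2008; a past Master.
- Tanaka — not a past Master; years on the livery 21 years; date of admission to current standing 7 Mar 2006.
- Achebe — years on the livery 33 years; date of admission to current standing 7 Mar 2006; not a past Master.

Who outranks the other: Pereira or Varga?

Varga

By date of admission to current standing (earlier first): Varga (12 Mar 2004); then Achebe, Pereira and Tanaka (each 7 Mar 2006); then Ibarra and Marchetti (both 10 Jun 2008).
Achebe, Pereira and Tanaka are each not a past Master, so the next rule applies.
Among Achebe, Pereira and Tanaka, alphabetically by surname: Achebe before Pereira before Tanaka.
Ibarra and Marchetti are each a past Master, so the next rule applies.
Among Ibarra and Marchetti, alphabetically by surname: Ibarra before Marchetti.
So Varga takes precedence.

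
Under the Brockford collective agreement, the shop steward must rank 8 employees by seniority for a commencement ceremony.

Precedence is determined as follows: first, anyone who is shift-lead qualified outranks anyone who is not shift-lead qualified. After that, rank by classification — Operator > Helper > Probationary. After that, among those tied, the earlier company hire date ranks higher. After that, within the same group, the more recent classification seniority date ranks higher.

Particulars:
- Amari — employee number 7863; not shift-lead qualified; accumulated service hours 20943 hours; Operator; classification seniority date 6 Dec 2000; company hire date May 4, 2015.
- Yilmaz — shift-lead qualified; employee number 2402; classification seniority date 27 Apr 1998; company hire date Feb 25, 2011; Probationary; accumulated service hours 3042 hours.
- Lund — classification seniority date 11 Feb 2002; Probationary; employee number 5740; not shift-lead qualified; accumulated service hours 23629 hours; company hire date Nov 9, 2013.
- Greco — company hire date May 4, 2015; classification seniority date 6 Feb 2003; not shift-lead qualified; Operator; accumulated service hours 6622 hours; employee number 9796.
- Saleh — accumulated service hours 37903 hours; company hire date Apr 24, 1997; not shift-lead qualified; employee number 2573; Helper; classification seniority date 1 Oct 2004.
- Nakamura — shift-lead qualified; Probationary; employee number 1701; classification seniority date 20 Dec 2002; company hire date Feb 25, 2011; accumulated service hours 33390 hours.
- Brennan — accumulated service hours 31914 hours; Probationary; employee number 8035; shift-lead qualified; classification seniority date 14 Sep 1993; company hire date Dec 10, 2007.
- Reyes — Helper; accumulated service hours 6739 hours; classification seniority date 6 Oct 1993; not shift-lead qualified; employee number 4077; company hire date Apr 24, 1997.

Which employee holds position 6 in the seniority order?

By the first rule: Brennan, Nakamura and Yilmaz (each shift-lead qualified); then Greco, Amari, Saleh, Reyes and Lund (each not shift-lead qualified).
Brennan, Nakamura and Yilmaz are each Probationary, so the next rule applies.
Among Brennan, Nakamura and Yilmaz, by company hire date (earlier first): Brennan (Dec 10, 2007) before Nakamura and Yilmaz (Feb 25, 2011).
Among Nakamura and Yilmaz, by classification seniority date (later first): Nakamura (20 Dec 2002) before Yilmaz (27 Apr 1998).
Among Greco, Amari, Saleh, Reyes and Lund, by classification: Greco and Amari (Operator) before Saleh and Reyes (Helper) before Lund (Probationary).
Greco and Amari both have company hire date May 4, 2015, so the next rule applies.
Among Greco and Amari, by classification seniority date (later first): Greco (6 Feb 2003) before Amari (6 Dec 2000).
Saleh and Reyes both have company hire date Apr 24, 1997, so the next rule applies.
Among Saleh and Reyes, by classification seniority date (later first): Saleh (1 Oct 2004) before Reyes (6 Oct 1993).
Order: Brennan, Nakamura, Yilmaz, Greco, Amari, Saleh, Reyes, Lund.

Saleh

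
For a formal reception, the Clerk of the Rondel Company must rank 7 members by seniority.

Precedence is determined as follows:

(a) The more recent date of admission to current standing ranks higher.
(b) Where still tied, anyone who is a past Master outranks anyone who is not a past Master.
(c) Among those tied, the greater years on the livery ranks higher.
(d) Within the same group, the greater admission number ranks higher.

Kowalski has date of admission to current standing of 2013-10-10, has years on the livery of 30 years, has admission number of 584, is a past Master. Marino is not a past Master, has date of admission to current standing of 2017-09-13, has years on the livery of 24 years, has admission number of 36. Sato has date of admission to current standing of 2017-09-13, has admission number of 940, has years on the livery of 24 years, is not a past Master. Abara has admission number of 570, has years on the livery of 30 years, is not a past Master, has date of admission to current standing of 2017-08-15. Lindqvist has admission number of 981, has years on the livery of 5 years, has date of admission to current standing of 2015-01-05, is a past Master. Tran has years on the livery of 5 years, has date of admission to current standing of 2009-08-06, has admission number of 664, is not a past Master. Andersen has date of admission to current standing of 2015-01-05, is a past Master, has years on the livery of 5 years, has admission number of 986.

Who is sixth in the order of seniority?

By date of admission to current standing (later first): Sato and Marino (both 2017-09-13); then Abara (2017-08-15); then Andersen and Lindqvist (both 2015-01-05); then Kowalski (2013-10-10); then Tran (2009-08-06).
Sato and Marino are each not a past Master, so the next rule applies.
Sato and Marino both have years on the livery 24 years, so the next rule applies.
Among Sato and Marino, by admission number (higher first): Sato (940) before Marino (36).
Andersen and Lindqvist are each a past Master, so the next rule applies.
Andersen and Lindqvist both have years on the livery 5 years, so the next rule applies.
Among Andersen and Lindqvist, by admission number (higher first): Andersen (986) before Lindqvist (981).
Order: Sato, Marino, Abara, Andersen, Lindqvist, Kowalski, Tran.

Kowalski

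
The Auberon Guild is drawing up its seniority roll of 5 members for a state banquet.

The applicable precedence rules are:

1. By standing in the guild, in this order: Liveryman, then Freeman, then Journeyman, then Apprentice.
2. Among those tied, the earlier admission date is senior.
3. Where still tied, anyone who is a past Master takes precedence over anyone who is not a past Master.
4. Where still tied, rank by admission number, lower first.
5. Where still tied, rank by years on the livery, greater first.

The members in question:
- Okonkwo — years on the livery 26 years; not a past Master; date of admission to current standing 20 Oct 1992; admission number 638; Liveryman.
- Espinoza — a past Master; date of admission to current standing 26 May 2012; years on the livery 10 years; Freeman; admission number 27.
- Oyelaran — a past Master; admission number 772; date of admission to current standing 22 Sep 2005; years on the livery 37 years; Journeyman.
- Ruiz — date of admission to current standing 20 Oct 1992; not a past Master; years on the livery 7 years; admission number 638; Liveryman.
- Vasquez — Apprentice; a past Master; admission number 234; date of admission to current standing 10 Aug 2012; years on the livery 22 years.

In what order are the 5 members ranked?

Okonkwo, Ruiz, Espinoza, Oyelaran, Vasquez

By standing in the guild: Okonkwo and Ruiz (Liveryman); then Espinoza (Freeman); then Oyelaran (Journeyman); then Vasquez (Apprentice).
Okonkwo and Ruiz both have date of admission to current standing 20 Oct 1992, so the next rule applies.
Okonkwo and Ruiz are each not a past Master, so the next rule applies.
Okonkwo and Ruiz both have admission number 638, so the next rule applies.
Among Okonkwo and Ruiz, by years on the livery (higher first): Okonkwo (26 years) before Ruiz (7 years).
Full order: Okonkwo, Ruiz, Espinoza, Oyelaran, Vasquez.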